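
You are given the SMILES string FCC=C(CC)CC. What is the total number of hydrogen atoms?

13

Walk through each heavy atom and fill implicit hydrogens from standard valence (C 4, N 3, O 2, S 2, halogen 1):
  atom 1: F (halogen, monovalent) → 0 H
  atom 2: C, bond orders sum to 2 (valence 4) → 2 H
  atom 3: C, bond orders sum to 3 (valence 4) → 1 H
  atom 4: C, bond orders sum to 4 (valence 4) → 0 H
  atom 5: C, bond orders sum to 2 (valence 4) → 2 H
  atom 6: C, bond orders sum to 1 (valence 4) → 3 H
  atom 7: C, bond orders sum to 2 (valence 4) → 2 H
  atom 8: C, bond orders sum to 1 (valence 4) → 3 H
Total hydrogens: 13.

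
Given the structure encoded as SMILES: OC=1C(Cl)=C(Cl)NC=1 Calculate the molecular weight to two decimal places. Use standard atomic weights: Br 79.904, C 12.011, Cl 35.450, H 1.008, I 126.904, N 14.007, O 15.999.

First, the molecular formula is C4H3Cl2NO (counting implicit H from valence).
  C: 4 × 12.011 = 48.044
  Cl: 2 × 35.450 = 70.900
  H: 3 × 1.008 = 3.024
  N: 1 × 14.007 = 14.007
  O: 1 × 15.999 = 15.999
Sum: 4×12.011 + 2×35.450 + 3×1.008 + 1×14.007 + 1×15.999 = 151.974 → 151.97 g/mol.

151.97 g/mol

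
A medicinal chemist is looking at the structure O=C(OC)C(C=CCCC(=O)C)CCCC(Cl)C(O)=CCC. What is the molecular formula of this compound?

C17H27ClO4

Walk through each heavy atom and fill implicit hydrogens from standard valence (C 4, N 3, O 2, S 2, halogen 1):
  atom 1: O, bond orders sum to 2 (valence 2) → 0 H
  atom 2: C, bond orders sum to 4 (valence 4) → 0 H
  atom 3: O, bond orders sum to 2 (valence 2) → 0 H
  atom 4: C, bond orders sum to 1 (valence 4) → 3 H
  atom 5: C, bond orders sum to 3 (valence 4) → 1 H
  atom 6: C, bond orders sum to 3 (valence 4) → 1 H
  atom 7: C, bond orders sum to 3 (valence 4) → 1 H
  atom 8: C, bond orders sum to 2 (valence 4) → 2 H
  atom 9: C, bond orders sum to 2 (valence 4) → 2 H
  atom 10: C, bond orders sum to 4 (valence 4) → 0 H
  atom 11: O, bond orders sum to 2 (valence 2) → 0 H
  atom 12: C, bond orders sum to 1 (valence 4) → 3 H
  atom 13: C, bond orders sum to 2 (valence 4) → 2 H
  atom 14: C, bond orders sum to 2 (valence 4) → 2 H
  atom 15: C, bond orders sum to 2 (valence 4) → 2 H
  atom 16: C, bond orders sum to 3 (valence 4) → 1 H
  atom 17: Cl (halogen, monovalent) → 0 H
  atom 18: C, bond orders sum to 4 (valence 4) → 0 H
  atom 19: O, bond orders sum to 1 (valence 2) → 1 H
  atom 20: C, bond orders sum to 3 (valence 4) → 1 H
  atom 21: C, bond orders sum to 2 (valence 4) → 2 H
  atom 22: C, bond orders sum to 1 (valence 4) → 3 H
Totals → C:17, H:27, Cl:1, O:4.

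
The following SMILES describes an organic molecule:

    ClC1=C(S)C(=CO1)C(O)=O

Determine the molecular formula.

C5H3ClO3S

Walk through each heavy atom and fill implicit hydrogens from standard valence (C 4, N 3, O 2, S 2, halogen 1):
  atom 1: Cl (halogen, monovalent) → 0 H
  atom 2: C, bond orders sum to 4 (valence 4) → 0 H
  atom 3: C, bond orders sum to 4 (valence 4) → 0 H
  atom 4: S, bond orders sum to 1 (valence 2) → 1 H
  atom 5: C, bond orders sum to 4 (valence 4) → 0 H
  atom 6: C, bond orders sum to 3 (valence 4) → 1 H
  atom 7: O, bond orders sum to 2 (valence 2) → 0 H
  atom 8: C, bond orders sum to 4 (valence 4) → 0 H
  atom 9: O, bond orders sum to 1 (valence 2) → 1 H
  atom 10: O, bond orders sum to 2 (valence 2) → 0 H
Totals → C:5, H:3, Cl:1, O:3, S:1.
In Hill order: C5H3ClO3S.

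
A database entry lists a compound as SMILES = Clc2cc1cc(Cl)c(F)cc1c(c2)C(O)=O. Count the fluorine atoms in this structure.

1

Scan the SMILES for F atoms (remember two-letter symbols like Cl and Br are single atoms).
Fluorine count: 1.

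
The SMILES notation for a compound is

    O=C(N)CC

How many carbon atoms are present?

3

Count every carbon token in the SMILES (each C, including those in ring-closure positions and inside branches).
Carbon count: 3.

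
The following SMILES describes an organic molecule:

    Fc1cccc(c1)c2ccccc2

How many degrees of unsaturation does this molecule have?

8

Molecular formula: C12H9F.
DoU = (2C + 2 + N − H − X) / 2, where X is the halogen count and O/S are ignored.
    = (2·12 + 2 + 0 − 9 − 1) / 2 = 16 / 2 = 8.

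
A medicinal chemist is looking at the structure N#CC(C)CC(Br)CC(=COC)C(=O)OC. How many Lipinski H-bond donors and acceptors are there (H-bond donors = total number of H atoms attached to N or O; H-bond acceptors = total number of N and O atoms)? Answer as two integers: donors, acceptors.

0, 4

Donors: find every N or O and count the H atoms it carries.
  atom 1 (N): bond orders sum to 3 → 0 H
  atom 11 (O): bond orders sum to 2 → 0 H
  atom 14 (O): bond orders sum to 2 → 0 H
  atom 15 (O): bond orders sum to 2 → 0 H
Lipinski HBD = 0.
Acceptors: N atoms = 1, O atoms = 3 → HBA = 4.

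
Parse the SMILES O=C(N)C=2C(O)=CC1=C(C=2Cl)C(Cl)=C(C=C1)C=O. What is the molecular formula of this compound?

Walk through each heavy atom and fill implicit hydrogens from standard valence (C 4, N 3, O 2, S 2, halogen 1):
  atom 1: O, bond orders sum to 2 (valence 2) → 0 H
  atom 2: C, bond orders sum to 4 (valence 4) → 0 H
  atom 3: N, bond orders sum to 1 (valence 3) → 2 H
  atom 4: C, bond orders sum to 4 (valence 4) → 0 H
  atom 5: C, bond orders sum to 4 (valence 4) → 0 H
  atom 6: O, bond orders sum to 1 (valence 2) → 1 H
  atom 7: C, bond orders sum to 3 (valence 4) → 1 H
  atom 8: C, bond orders sum to 4 (valence 4) → 0 H
  atom 9: C, bond orders sum to 4 (valence 4) → 0 H
  atom 10: C, bond orders sum to 4 (valence 4) → 0 H
  atom 11: Cl (halogen, monovalent) → 0 H
  atom 12: C, bond orders sum to 4 (valence 4) → 0 H
  atom 13: Cl (halogen, monovalent) → 0 H
  atom 14: C, bond orders sum to 4 (valence 4) → 0 H
  atom 15: C, bond orders sum to 3 (valence 4) → 1 H
  atom 16: C, bond orders sum to 3 (valence 4) → 1 H
  atom 17: C, bond orders sum to 3 (valence 4) → 1 H
  atom 18: O, bond orders sum to 2 (valence 2) → 0 H
Totals → C:12, H:7, Cl:2, N:1, O:3.
In Hill order: C12H7Cl2NO3.

C12H7Cl2NO3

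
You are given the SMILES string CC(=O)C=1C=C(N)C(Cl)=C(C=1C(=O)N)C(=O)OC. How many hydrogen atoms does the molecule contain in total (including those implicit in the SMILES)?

Walk through each heavy atom and fill implicit hydrogens from standard valence (C 4, N 3, O 2, S 2, halogen 1):
  atom 1: C, bond orders sum to 1 (valence 4) → 3 H
  atom 2: C, bond orders sum to 4 (valence 4) → 0 H
  atom 3: O, bond orders sum to 2 (valence 2) → 0 H
  atom 4: C, bond orders sum to 4 (valence 4) → 0 H
  atom 5: C, bond orders sum to 3 (valence 4) → 1 H
  atom 6: C, bond orders sum to 4 (valence 4) → 0 H
  atom 7: N, bond orders sum to 1 (valence 3) → 2 H
  atom 8: C, bond orders sum to 4 (valence 4) → 0 H
  atom 9: Cl (halogen, monovalent) → 0 H
  atom 10: C, bond orders sum to 4 (valence 4) → 0 H
  atom 11: C, bond orders sum to 4 (valence 4) → 0 H
  atom 12: C, bond orders sum to 4 (valence 4) → 0 H
  atom 13: O, bond orders sum to 2 (valence 2) → 0 H
  atom 14: N, bond orders sum to 1 (valence 3) → 2 H
  atom 15: C, bond orders sum to 4 (valence 4) → 0 H
  atom 16: O, bond orders sum to 2 (valence 2) → 0 H
  atom 17: O, bond orders sum to 2 (valence 2) → 0 H
  atom 18: C, bond orders sum to 1 (valence 4) → 3 H
Total hydrogens: 11.

11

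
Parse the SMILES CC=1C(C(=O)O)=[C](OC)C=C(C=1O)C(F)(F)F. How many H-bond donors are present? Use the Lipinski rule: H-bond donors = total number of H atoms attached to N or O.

2

Donors: find every N or O and count the H atoms it carries.
  atom 5 (O): bond orders sum to 2 → 0 H
  atom 6 (O): bond orders sum to 1 → 1 H
  atom 8 (O): bond orders sum to 2 → 0 H
  atom 13 (O): bond orders sum to 1 → 1 H
Lipinski HBD = 2.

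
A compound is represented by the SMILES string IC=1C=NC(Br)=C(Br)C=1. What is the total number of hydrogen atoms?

Walk through each heavy atom and fill implicit hydrogens from standard valence (C 4, N 3, O 2, S 2, halogen 1):
  atom 1: I (halogen, monovalent) → 0 H
  atom 2: C, bond orders sum to 4 (valence 4) → 0 H
  atom 3: C, bond orders sum to 3 (valence 4) → 1 H
  atom 4: N, bond orders sum to 3 (valence 3) → 0 H
  atom 5: C, bond orders sum to 4 (valence 4) → 0 H
  atom 6: Br (halogen, monovalent) → 0 H
  atom 7: C, bond orders sum to 4 (valence 4) → 0 H
  atom 8: Br (halogen, monovalent) → 0 H
  atom 9: C, bond orders sum to 3 (valence 4) → 1 H
Total hydrogens: 2.

2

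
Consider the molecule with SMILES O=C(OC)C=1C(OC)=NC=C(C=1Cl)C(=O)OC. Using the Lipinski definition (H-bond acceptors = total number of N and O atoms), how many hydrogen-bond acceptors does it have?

N atoms: 1; O atoms: 5.
Lipinski HBA = 1 + 5 = 6.

6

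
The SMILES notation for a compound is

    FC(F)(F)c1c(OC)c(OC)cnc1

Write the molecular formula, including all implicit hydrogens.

C8H8F3NO2

Walk through each heavy atom and fill implicit hydrogens from standard valence (C 4, N 3, O 2, S 2, halogen 1); for lowercase aromatic atoms, an aromatic c carries 1 H when it has two neighbours and 0 H with three, and aromatic n carries 0 H:
  atom 1: F (halogen, monovalent) → 0 H
  atom 2: C, bond orders sum to 4 (valence 4) → 0 H
  atom 3: F (halogen, monovalent) → 0 H
  atom 4: F (halogen, monovalent) → 0 H
  atom 5: aromatic c, 3 neighbours → 0 H
  atom 6: aromatic c, 3 neighbours → 0 H
  atom 7: O, bond orders sum to 2 (valence 2) → 0 H
  atom 8: C, bond orders sum to 1 (valence 4) → 3 H
  atom 9: aromatic c, 3 neighbours → 0 H
  atom 10: O, bond orders sum to 2 (valence 2) → 0 H
  atom 11: C, bond orders sum to 1 (valence 4) → 3 H
  atom 12: aromatic c, 2 neighbours → 1 H
  atom 13: aromatic n, 2 neighbours → 0 H
  atom 14: aromatic c, 2 neighbours → 1 H
Totals → C:8, H:8, F:3, N:1, O:2.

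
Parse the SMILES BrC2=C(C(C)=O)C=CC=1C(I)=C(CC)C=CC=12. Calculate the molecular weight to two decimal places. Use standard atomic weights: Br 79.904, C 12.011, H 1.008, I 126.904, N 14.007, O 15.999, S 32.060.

403.06 g/mol

First, the molecular formula is C14H12BrIO (counting implicit H from valence).
  Br: 1 × 79.904 = 79.904
  C: 14 × 12.011 = 168.154
  H: 12 × 1.008 = 12.096
  I: 1 × 126.904 = 126.904
  O: 1 × 15.999 = 15.999
Sum: 1×79.904 + 14×12.011 + 12×1.008 + 1×126.904 + 1×15.999 = 403.057 → 403.06 g/mol.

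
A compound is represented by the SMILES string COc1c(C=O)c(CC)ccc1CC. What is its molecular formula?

C12H16O2

Walk through each heavy atom and fill implicit hydrogens from standard valence (C 4, N 3, O 2, S 2, halogen 1); for lowercase aromatic atoms, an aromatic c carries 1 H when it has two neighbours and 0 H with three, and aromatic n carries 0 H:
  atom 1: C, bond orders sum to 1 (valence 4) → 3 H
  atom 2: O, bond orders sum to 2 (valence 2) → 0 H
  atom 3: aromatic c, 3 neighbours → 0 H
  atom 4: aromatic c, 3 neighbours → 0 H
  atom 5: C, bond orders sum to 3 (valence 4) → 1 H
  atom 6: O, bond orders sum to 2 (valence 2) → 0 H
  atom 7: aromatic c, 3 neighbours → 0 H
  atom 8: C, bond orders sum to 2 (valence 4) → 2 H
  atom 9: C, bond orders sum to 1 (valence 4) → 3 H
  atom 10: aromatic c, 2 neighbours → 1 H
  atom 11: aromatic c, 2 neighbours → 1 H
  atom 12: aromatic c, 3 neighbours → 0 H
  atom 13: C, bond orders sum to 2 (valence 4) → 2 H
  atom 14: C, bond orders sum to 1 (valence 4) → 3 H
Totals → C:12, H:16, O:2.
In Hill order: C12H16O2.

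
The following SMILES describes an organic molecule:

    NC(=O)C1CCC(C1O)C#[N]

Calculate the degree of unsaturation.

4

Degree of unsaturation = (number of rings) + (number of π bonds).
Ring closures in the SMILES: 1.
π bonds: 1 double bond (each 1 DoU), 1 triple bond (each 2 DoU) → 3 DoU from unsaturation.
Total DoU = 1 + 3 = 4.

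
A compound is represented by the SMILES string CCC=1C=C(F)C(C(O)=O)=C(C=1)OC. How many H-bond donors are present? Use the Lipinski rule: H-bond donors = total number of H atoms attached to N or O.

1

Donors: find every N or O and count the H atoms it carries.
  atom 9 (O): bond orders sum to 1 → 1 H
  atom 10 (O): bond orders sum to 2 → 0 H
  atom 13 (O): bond orders sum to 2 → 0 H
Lipinski HBD = 1.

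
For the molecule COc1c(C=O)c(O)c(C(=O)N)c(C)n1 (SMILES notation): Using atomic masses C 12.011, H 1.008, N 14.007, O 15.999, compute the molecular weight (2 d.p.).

First, the molecular formula is C9H10N2O4 (counting implicit H from valence).
  C: 9 × 12.011 = 108.099
  H: 10 × 1.008 = 10.080
  N: 2 × 14.007 = 28.014
  O: 4 × 15.999 = 63.996
Sum: 9×12.011 + 10×1.008 + 2×14.007 + 4×15.999 = 210.189 → 210.19 g/mol.

210.19 g/mol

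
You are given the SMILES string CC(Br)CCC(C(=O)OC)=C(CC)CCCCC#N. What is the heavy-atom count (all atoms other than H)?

19

Every atom symbol written in the SMILES (organic subset) is one heavy atom; implicit H are not written.
Heavy atoms by element → Br:1, C:15, N:1, O:2.
Total: 19.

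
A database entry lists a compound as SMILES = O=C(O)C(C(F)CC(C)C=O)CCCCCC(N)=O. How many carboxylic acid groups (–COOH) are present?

1

The carboxylic acid motif appears at heavy-atom position 2 in the SMILES.
Other groups present: 1 aldehyde, 1 amide.
Carboxylic acid count: 1.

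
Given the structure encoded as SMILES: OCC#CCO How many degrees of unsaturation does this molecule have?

Degree of unsaturation = (number of rings) + (number of π bonds).
Ring closures in the SMILES: 0.
π bonds: 1 triple bond (each 2 DoU) → 2 DoU from unsaturation.
Total DoU = 0 + 2 = 2.

2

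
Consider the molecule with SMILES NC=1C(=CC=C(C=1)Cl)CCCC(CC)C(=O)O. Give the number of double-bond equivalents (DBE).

Degree of unsaturation = (number of rings) + (number of π bonds).
Ring closures in the SMILES: 1.
π bonds: 4 double bonds (each 1 DoU) → 4 DoU from unsaturation.
Total DoU = 1 + 4 = 5.

5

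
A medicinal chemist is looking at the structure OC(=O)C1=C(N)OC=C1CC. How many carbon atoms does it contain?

7

Count every carbon token in the SMILES (each C, including those in ring-closure positions and inside branches).
Carbon count: 7.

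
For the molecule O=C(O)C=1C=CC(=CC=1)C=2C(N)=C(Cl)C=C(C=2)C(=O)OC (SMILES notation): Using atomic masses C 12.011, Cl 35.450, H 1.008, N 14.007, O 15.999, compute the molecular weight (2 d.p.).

First, the molecular formula is C15H12ClNO4 (counting implicit H from valence).
  C: 15 × 12.011 = 180.165
  Cl: 1 × 35.450 = 35.450
  H: 12 × 1.008 = 12.096
  N: 1 × 14.007 = 14.007
  O: 4 × 15.999 = 63.996
Sum: 15×12.011 + 1×35.450 + 12×1.008 + 1×14.007 + 4×15.999 = 305.714 → 305.71 g/mol.

305.71 g/mol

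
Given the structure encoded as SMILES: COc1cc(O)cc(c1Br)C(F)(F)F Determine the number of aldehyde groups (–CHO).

Scan the SMILES for the aldehyde motif — none present.
Groups that are present: 1 ether, 1 hydroxyl.

0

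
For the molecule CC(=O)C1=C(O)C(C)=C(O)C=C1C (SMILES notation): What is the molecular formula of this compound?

Walk through each heavy atom and fill implicit hydrogens from standard valence (C 4, N 3, O 2, S 2, halogen 1):
  atom 1: C, bond orders sum to 1 (valence 4) → 3 H
  atom 2: C, bond orders sum to 4 (valence 4) → 0 H
  atom 3: O, bond orders sum to 2 (valence 2) → 0 H
  atom 4: C, bond orders sum to 4 (valence 4) → 0 H
  atom 5: C, bond orders sum to 4 (valence 4) → 0 H
  atom 6: O, bond orders sum to 1 (valence 2) → 1 H
  atom 7: C, bond orders sum to 4 (valence 4) → 0 H
  atom 8: C, bond orders sum to 1 (valence 4) → 3 H
  atom 9: C, bond orders sum to 4 (valence 4) → 0 H
  atom 10: O, bond orders sum to 1 (valence 2) → 1 H
  atom 11: C, bond orders sum to 3 (valence 4) → 1 H
  atom 12: C, bond orders sum to 4 (valence 4) → 0 H
  atom 13: C, bond orders sum to 1 (valence 4) → 3 H
Totals → C:10, H:12, O:3.
In Hill order: C10H12O3.

C10H12O3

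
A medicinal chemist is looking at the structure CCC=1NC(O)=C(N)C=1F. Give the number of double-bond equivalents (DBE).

3

Degree of unsaturation = (number of rings) + (number of π bonds).
Ring closures in the SMILES: 1.
π bonds: 2 double bonds (each 1 DoU) → 2 DoU from unsaturation.
Total DoU = 1 + 2 = 3.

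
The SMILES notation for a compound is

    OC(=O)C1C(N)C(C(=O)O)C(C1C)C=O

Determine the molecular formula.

C9H13NO5

Walk through each heavy atom and fill implicit hydrogens from standard valence (C 4, N 3, O 2, S 2, halogen 1):
  atom 1: O, bond orders sum to 1 (valence 2) → 1 H
  atom 2: C, bond orders sum to 4 (valence 4) → 0 H
  atom 3: O, bond orders sum to 2 (valence 2) → 0 H
  atom 4: C, bond orders sum to 3 (valence 4) → 1 H
  atom 5: C, bond orders sum to 3 (valence 4) → 1 H
  atom 6: N, bond orders sum to 1 (valence 3) → 2 H
  atom 7: C, bond orders sum to 3 (valence 4) → 1 H
  atom 8: C, bond orders sum to 4 (valence 4) → 0 H
  atom 9: O, bond orders sum to 2 (valence 2) → 0 H
  atom 10: O, bond orders sum to 1 (valence 2) → 1 H
  atom 11: C, bond orders sum to 3 (valence 4) → 1 H
  atom 12: C, bond orders sum to 3 (valence 4) → 1 H
  atom 13: C, bond orders sum to 1 (valence 4) → 3 H
  atom 14: C, bond orders sum to 3 (valence 4) → 1 H
  atom 15: O, bond orders sum to 2 (valence 2) → 0 H
Totals → C:9, H:13, N:1, O:5.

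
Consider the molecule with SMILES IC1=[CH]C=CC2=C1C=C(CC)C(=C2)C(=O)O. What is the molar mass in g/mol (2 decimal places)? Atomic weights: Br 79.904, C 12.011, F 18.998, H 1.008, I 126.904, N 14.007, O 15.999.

First, the molecular formula is C13H11IO2 (counting implicit H from valence).
  C: 13 × 12.011 = 156.143
  H: 11 × 1.008 = 11.088
  I: 1 × 126.904 = 126.904
  O: 2 × 15.999 = 31.998
Sum: 13×12.011 + 11×1.008 + 1×126.904 + 2×15.999 = 326.133 → 326.13 g/mol.

326.13 g/mol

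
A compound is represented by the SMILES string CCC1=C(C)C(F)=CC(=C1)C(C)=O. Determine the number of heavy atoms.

13

Every atom symbol written in the SMILES (organic subset) is one heavy atom; implicit H are not written.
Heavy atoms by element → C:11, F:1, O:1.
Total: 13.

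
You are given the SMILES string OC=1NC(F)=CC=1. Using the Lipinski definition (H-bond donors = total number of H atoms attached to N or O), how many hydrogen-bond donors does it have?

2

Donors: find every N or O and count the H atoms it carries.
  atom 1 (O): bond orders sum to 1 → 1 H
  atom 3 (N): bond orders sum to 2 → 1 H
Lipinski HBD = 2.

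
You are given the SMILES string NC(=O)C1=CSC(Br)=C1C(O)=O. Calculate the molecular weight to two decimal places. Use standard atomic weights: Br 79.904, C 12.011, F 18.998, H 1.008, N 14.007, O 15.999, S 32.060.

250.07 g/mol

First, the molecular formula is C6H4BrNO3S (counting implicit H from valence).
  Br: 1 × 79.904 = 79.904
  C: 6 × 12.011 = 72.066
  H: 4 × 1.008 = 4.032
  N: 1 × 14.007 = 14.007
  O: 3 × 15.999 = 47.997
  S: 1 × 32.060 = 32.060
Sum: 1×79.904 + 6×12.011 + 4×1.008 + 1×14.007 + 3×15.999 + 1×32.060 = 250.066 → 250.07 g/mol.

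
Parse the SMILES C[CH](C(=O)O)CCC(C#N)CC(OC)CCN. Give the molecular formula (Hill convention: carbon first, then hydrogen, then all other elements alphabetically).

C12H22N2O3

Walk through each heavy atom and fill implicit hydrogens from standard valence (C 4, N 3, O 2, S 2, halogen 1):
  atom 1: C, bond orders sum to 1 (valence 4) → 3 H
  atom 2: C with explicit H count 1
  atom 3: C, bond orders sum to 4 (valence 4) → 0 H
  atom 4: O, bond orders sum to 2 (valence 2) → 0 H
  atom 5: O, bond orders sum to 1 (valence 2) → 1 H
  atom 6: C, bond orders sum to 2 (valence 4) → 2 H
  atom 7: C, bond orders sum to 2 (valence 4) → 2 H
  atom 8: C, bond orders sum to 3 (valence 4) → 1 H
  atom 9: C, bond orders sum to 4 (valence 4) → 0 H
  atom 10: N, bond orders sum to 3 (valence 3) → 0 H
  atom 11: C, bond orders sum to 2 (valence 4) → 2 H
  atom 12: C, bond orders sum to 3 (valence 4) → 1 H
  atom 13: O, bond orders sum to 2 (valence 2) → 0 H
  atom 14: C, bond orders sum to 1 (valence 4) → 3 H
  atom 15: C, bond orders sum to 2 (valence 4) → 2 H
  atom 16: C, bond orders sum to 2 (valence 4) → 2 H
  atom 17: N, bond orders sum to 1 (valence 3) → 2 H
Totals → C:12, H:22, N:2, O:3.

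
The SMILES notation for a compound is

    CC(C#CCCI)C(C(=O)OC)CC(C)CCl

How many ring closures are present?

In SMILES, each pair of matching ring-closure digits denotes one ring-closing bond; the number of such bonds equals the number of independent rings.
Ring-closure bonds here: 0.

0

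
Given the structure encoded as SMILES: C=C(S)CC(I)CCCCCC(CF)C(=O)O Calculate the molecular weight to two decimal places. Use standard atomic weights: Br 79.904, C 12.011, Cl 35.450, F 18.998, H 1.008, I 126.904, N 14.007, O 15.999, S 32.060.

First, the molecular formula is C12H20FIO2S (counting implicit H from valence).
  C: 12 × 12.011 = 144.132
  F: 1 × 18.998 = 18.998
  H: 20 × 1.008 = 20.160
  I: 1 × 126.904 = 126.904
  O: 2 × 15.999 = 31.998
  S: 1 × 32.060 = 32.060
Sum: 12×12.011 + 1×18.998 + 20×1.008 + 1×126.904 + 2×15.999 + 1×32.060 = 374.252 → 374.25 g/mol.

374.25 g/mol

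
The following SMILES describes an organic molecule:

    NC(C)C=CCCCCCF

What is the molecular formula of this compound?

C9H18FN

Walk through each heavy atom and fill implicit hydrogens from standard valence (C 4, N 3, O 2, S 2, halogen 1):
  atom 1: N, bond orders sum to 1 (valence 3) → 2 H
  atom 2: C, bond orders sum to 3 (valence 4) → 1 H
  atom 3: C, bond orders sum to 1 (valence 4) → 3 H
  atom 4: C, bond orders sum to 3 (valence 4) → 1 H
  atom 5: C, bond orders sum to 3 (valence 4) → 1 H
  atom 6: C, bond orders sum to 2 (valence 4) → 2 H
  atom 7: C, bond orders sum to 2 (valence 4) → 2 H
  atom 8: C, bond orders sum to 2 (valence 4) → 2 H
  atom 9: C, bond orders sum to 2 (valence 4) → 2 H
  atom 10: C, bond orders sum to 2 (valence 4) → 2 H
  atom 11: F (halogen, monovalent) → 0 H
Totals → C:9, H:18, F:1, N:1.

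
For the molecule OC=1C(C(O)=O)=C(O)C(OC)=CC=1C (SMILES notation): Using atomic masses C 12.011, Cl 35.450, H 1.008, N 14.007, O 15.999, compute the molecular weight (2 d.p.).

198.17 g/mol

First, the molecular formula is C9H10O5 (counting implicit H from valence).
  C: 9 × 12.011 = 108.099
  H: 10 × 1.008 = 10.080
  O: 5 × 15.999 = 79.995
Sum: 9×12.011 + 10×1.008 + 5×15.999 = 198.174 → 198.17 g/mol.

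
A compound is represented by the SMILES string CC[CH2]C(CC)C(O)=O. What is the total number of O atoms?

Scan the SMILES for O atoms (remember two-letter symbols like Cl and Br are single atoms).
Oxygen count: 2.

2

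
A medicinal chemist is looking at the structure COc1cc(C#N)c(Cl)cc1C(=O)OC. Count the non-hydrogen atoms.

15

Every atom symbol written in the SMILES (organic subset) is one heavy atom; implicit H are not written.
Heavy atoms by element → C:10, Cl:1, N:1, O:3.
Total: 15.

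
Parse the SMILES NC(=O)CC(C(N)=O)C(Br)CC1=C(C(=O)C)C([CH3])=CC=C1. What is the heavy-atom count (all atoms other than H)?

21

Every atom symbol written in the SMILES (organic subset) is one heavy atom; implicit H are not written.
Heavy atoms by element → Br:1, C:15, N:2, O:3.
Total: 21.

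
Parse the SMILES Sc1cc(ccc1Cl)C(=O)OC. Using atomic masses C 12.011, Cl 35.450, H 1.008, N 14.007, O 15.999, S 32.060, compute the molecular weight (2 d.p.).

202.65 g/mol

First, the molecular formula is C8H7ClO2S (counting implicit H from valence).
  C: 8 × 12.011 = 96.088
  Cl: 1 × 35.450 = 35.450
  H: 7 × 1.008 = 7.056
  O: 2 × 15.999 = 31.998
  S: 1 × 32.060 = 32.060
Sum: 8×12.011 + 1×35.450 + 7×1.008 + 2×15.999 + 1×32.060 = 202.652 → 202.65 g/mol.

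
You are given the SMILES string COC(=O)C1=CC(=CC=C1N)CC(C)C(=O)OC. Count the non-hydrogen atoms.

Every atom symbol written in the SMILES (organic subset) is one heavy atom; implicit H are not written.
Heavy atoms by element → C:13, N:1, O:4.
Total: 18.

18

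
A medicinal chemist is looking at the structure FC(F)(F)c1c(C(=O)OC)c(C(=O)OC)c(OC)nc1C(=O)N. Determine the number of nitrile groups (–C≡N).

0

Scan the SMILES for the nitrile motif — none present.
Groups that are present: 1 amide, 2 ester, 1 ether.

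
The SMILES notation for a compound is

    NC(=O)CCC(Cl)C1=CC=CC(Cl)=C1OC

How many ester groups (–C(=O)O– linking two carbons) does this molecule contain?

0

Scan the SMILES for the ester motif — none present.
Groups that are present: 1 amide, 1 ether.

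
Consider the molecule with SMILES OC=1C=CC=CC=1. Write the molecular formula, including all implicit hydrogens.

Walk through each heavy atom and fill implicit hydrogens from standard valence (C 4, N 3, O 2, S 2, halogen 1):
  atom 1: O, bond orders sum to 1 (valence 2) → 1 H
  atom 2: C, bond orders sum to 4 (valence 4) → 0 H
  atom 3: C, bond orders sum to 3 (valence 4) → 1 H
  atom 4: C, bond orders sum to 3 (valence 4) → 1 H
  atom 5: C, bond orders sum to 3 (valence 4) → 1 H
  atom 6: C, bond orders sum to 3 (valence 4) → 1 H
  atom 7: C, bond orders sum to 3 (valence 4) → 1 H
Totals → C:6, H:6, O:1.
In Hill order: C6H6O.

C6H6O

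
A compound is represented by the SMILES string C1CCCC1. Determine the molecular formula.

Walk through each heavy atom and fill implicit hydrogens from standard valence (C 4, N 3, O 2, S 2, halogen 1):
  atom 1: C, bond orders sum to 2 (valence 4) → 2 H
  atom 2: C, bond orders sum to 2 (valence 4) → 2 H
  atom 3: C, bond orders sum to 2 (valence 4) → 2 H
  atom 4: C, bond orders sum to 2 (valence 4) → 2 H
  atom 5: C, bond orders sum to 2 (valence 4) → 2 H
Totals → C:5, H:10.
In Hill order: C5H10.

C5H10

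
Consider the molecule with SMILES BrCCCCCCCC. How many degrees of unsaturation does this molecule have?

Molecular formula: C8H17Br.
DoU = (2C + 2 + N − H − X) / 2, where X is the halogen count and O/S are ignored.
    = (2·8 + 2 + 0 − 17 − 1) / 2 = 0 / 2 = 0.

0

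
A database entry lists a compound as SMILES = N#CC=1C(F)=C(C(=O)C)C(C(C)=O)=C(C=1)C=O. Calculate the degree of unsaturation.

9

Molecular formula: C12H8FNO3.
DoU = (2C + 2 + N − H − X) / 2, where X is the halogen count and O/S are ignored.
    = (2·12 + 2 + 1 − 8 − 1) / 2 = 18 / 2 = 9.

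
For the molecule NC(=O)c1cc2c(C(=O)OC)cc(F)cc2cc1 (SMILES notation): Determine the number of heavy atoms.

Every atom symbol written in the SMILES (organic subset) is one heavy atom; implicit H are not written.
Heavy atoms by element → C:13, F:1, N:1, O:3.
Total: 18.

18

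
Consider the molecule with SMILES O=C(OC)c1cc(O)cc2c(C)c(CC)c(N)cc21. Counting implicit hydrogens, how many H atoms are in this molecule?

Walk through each heavy atom and fill implicit hydrogens from standard valence (C 4, N 3, O 2, S 2, halogen 1); for lowercase aromatic atoms, an aromatic c carries 1 H when it has two neighbours and 0 H with three, and aromatic n carries 0 H:
  atom 1: O, bond orders sum to 2 (valence 2) → 0 H
  atom 2: C, bond orders sum to 4 (valence 4) → 0 H
  atom 3: O, bond orders sum to 2 (valence 2) → 0 H
  atom 4: C, bond orders sum to 1 (valence 4) → 3 H
  atom 5: aromatic c, 3 neighbours → 0 H
  atom 6: aromatic c, 2 neighbours → 1 H
  atom 7: aromatic c, 3 neighbours → 0 H
  atom 8: O, bond orders sum to 1 (valence 2) → 1 H
  atom 9: aromatic c, 2 neighbours → 1 H
  atom 10: aromatic c, 3 neighbours → 0 H
  atom 11: aromatic c, 3 neighbours → 0 H
  atom 12: C, bond orders sum to 1 (valence 4) → 3 H
  atom 13: aromatic c, 3 neighbours → 0 H
  atom 14: C, bond orders sum to 2 (valence 4) → 2 H
  atom 15: C, bond orders sum to 1 (valence 4) → 3 H
  atom 16: aromatic c, 3 neighbours → 0 H
  atom 17: N, bond orders sum to 1 (valence 3) → 2 H
  atom 18: aromatic c, 2 neighbours → 1 H
  atom 19: aromatic c, 3 neighbours → 0 H
Total hydrogens: 17.

17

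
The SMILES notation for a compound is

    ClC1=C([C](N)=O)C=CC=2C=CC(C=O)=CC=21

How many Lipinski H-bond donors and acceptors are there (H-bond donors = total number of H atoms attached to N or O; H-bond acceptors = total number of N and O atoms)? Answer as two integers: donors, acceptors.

2, 3

Donors: find every N or O and count the H atoms it carries.
  atom 5 (N): bond orders sum to 1 → 2 H
  atom 6 (O): bond orders sum to 2 → 0 H
  atom 14 (O): bond orders sum to 2 → 0 H
Lipinski HBD = 2.
Acceptors: N atoms = 1, O atoms = 2 → HBA = 3.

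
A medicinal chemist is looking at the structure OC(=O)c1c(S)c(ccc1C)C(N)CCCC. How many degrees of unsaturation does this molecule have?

Molecular formula: C13H19NO2S.
DoU = (2C + 2 + N − H − X) / 2, where X is the halogen count and O/S are ignored.
    = (2·13 + 2 + 1 − 19 − 0) / 2 = 10 / 2 = 5.

5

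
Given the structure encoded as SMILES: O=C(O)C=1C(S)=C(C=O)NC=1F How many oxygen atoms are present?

3

Scan the SMILES for O atoms (remember two-letter symbols like Cl and Br are single atoms).
Oxygen count: 3.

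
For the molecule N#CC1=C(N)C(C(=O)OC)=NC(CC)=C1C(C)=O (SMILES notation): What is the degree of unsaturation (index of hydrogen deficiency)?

Degree of unsaturation = (number of rings) + (number of π bonds).
Ring closures in the SMILES: 1.
π bonds: 5 double bonds (each 1 DoU), 1 triple bond (each 2 DoU) → 7 DoU from unsaturation.
Total DoU = 1 + 7 = 8.

8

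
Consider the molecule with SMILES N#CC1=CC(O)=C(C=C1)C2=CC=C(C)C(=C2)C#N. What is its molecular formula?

Walk through each heavy atom and fill implicit hydrogens from standard valence (C 4, N 3, O 2, S 2, halogen 1):
  atom 1: N, bond orders sum to 3 (valence 3) → 0 H
  atom 2: C, bond orders sum to 4 (valence 4) → 0 H
  atom 3: C, bond orders sum to 4 (valence 4) → 0 H
  atom 4: C, bond orders sum to 3 (valence 4) → 1 H
  atom 5: C, bond orders sum to 4 (valence 4) → 0 H
  atom 6: O, bond orders sum to 1 (valence 2) → 1 H
  atom 7: C, bond orders sum to 4 (valence 4) → 0 H
  atom 8: C, bond orders sum to 3 (valence 4) → 1 H
  atom 9: C, bond orders sum to 3 (valence 4) → 1 H
  atom 10: C, bond orders sum to 4 (valence 4) → 0 H
  atom 11: C, bond orders sum to 3 (valence 4) → 1 H
  atom 12: C, bond orders sum to 3 (valence 4) → 1 H
  atom 13: C, bond orders sum to 4 (valence 4) → 0 H
  atom 14: C, bond orders sum to 1 (valence 4) → 3 H
  atom 15: C, bond orders sum to 4 (valence 4) → 0 H
  atom 16: C, bond orders sum to 3 (valence 4) → 1 H
  atom 17: C, bond orders sum to 4 (valence 4) → 0 H
  atom 18: N, bond orders sum to 3 (valence 3) → 0 H
Totals → C:15, H:10, N:2, O:1.

C15H10N2O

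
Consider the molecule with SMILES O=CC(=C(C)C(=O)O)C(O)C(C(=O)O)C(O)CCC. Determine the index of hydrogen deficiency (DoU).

Degree of unsaturation = (number of rings) + (number of π bonds).
Ring closures in the SMILES: 0.
π bonds: 4 double bonds (each 1 DoU) → 4 DoU from unsaturation.
Total DoU = 0 + 4 = 4.

4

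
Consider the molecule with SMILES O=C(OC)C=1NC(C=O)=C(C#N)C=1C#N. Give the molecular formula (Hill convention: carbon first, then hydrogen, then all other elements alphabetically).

C9H5N3O3

Walk through each heavy atom and fill implicit hydrogens from standard valence (C 4, N 3, O 2, S 2, halogen 1):
  atom 1: O, bond orders sum to 2 (valence 2) → 0 H
  atom 2: C, bond orders sum to 4 (valence 4) → 0 H
  atom 3: O, bond orders sum to 2 (valence 2) → 0 H
  atom 4: C, bond orders sum to 1 (valence 4) → 3 H
  atom 5: C, bond orders sum to 4 (valence 4) → 0 H
  atom 6: N, bond orders sum to 2 (valence 3) → 1 H
  atom 7: C, bond orders sum to 4 (valence 4) → 0 H
  atom 8: C, bond orders sum to 3 (valence 4) → 1 H
  atom 9: O, bond orders sum to 2 (valence 2) → 0 H
  atom 10: C, bond orders sum to 4 (valence 4) → 0 H
  atom 11: C, bond orders sum to 4 (valence 4) → 0 H
  atom 12: N, bond orders sum to 3 (valence 3) → 0 H
  atom 13: C, bond orders sum to 4 (valence 4) → 0 H
  atom 14: C, bond orders sum to 4 (valence 4) → 0 H
  atom 15: N, bond orders sum to 3 (valence 3) → 0 H
Totals → C:9, H:5, N:3, O:3.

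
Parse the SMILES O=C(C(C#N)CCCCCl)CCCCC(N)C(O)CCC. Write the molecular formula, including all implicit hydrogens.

C16H29ClN2O2

Walk through each heavy atom and fill implicit hydrogens from standard valence (C 4, N 3, O 2, S 2, halogen 1):
  atom 1: O, bond orders sum to 2 (valence 2) → 0 H
  atom 2: C, bond orders sum to 4 (valence 4) → 0 H
  atom 3: C, bond orders sum to 3 (valence 4) → 1 H
  atom 4: C, bond orders sum to 4 (valence 4) → 0 H
  atom 5: N, bond orders sum to 3 (valence 3) → 0 H
  atom 6: C, bond orders sum to 2 (valence 4) → 2 H
  atom 7: C, bond orders sum to 2 (valence 4) → 2 H
  atom 8: C, bond orders sum to 2 (valence 4) → 2 H
  atom 9: C, bond orders sum to 2 (valence 4) → 2 H
  atom 10: Cl (halogen, monovalent) → 0 H
  atom 11: C, bond orders sum to 2 (valence 4) → 2 H
  atom 12: C, bond orders sum to 2 (valence 4) → 2 H
  atom 13: C, bond orders sum to 2 (valence 4) → 2 H
  atom 14: C, bond orders sum to 2 (valence 4) → 2 H
  atom 15: C, bond orders sum to 3 (valence 4) → 1 H
  atom 16: N, bond orders sum to 1 (valence 3) → 2 H
  atom 17: C, bond orders sum to 3 (valence 4) → 1 H
  atom 18: O, bond orders sum to 1 (valence 2) → 1 H
  atom 19: C, bond orders sum to 2 (valence 4) → 2 H
  atom 20: C, bond orders sum to 2 (valence 4) → 2 H
  atom 21: C, bond orders sum to 1 (valence 4) → 3 H
Totals → C:16, H:29, Cl:1, N:2, O:2.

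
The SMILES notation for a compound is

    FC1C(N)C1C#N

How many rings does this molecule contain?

1

In SMILES, each pair of matching ring-closure digits denotes one ring-closing bond; the number of such bonds equals the number of independent rings.
Ring-closure bonds here: 1.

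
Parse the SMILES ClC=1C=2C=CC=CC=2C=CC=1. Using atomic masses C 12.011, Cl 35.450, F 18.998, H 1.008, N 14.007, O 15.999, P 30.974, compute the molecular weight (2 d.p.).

First, the molecular formula is C10H7Cl (counting implicit H from valence).
  C: 10 × 12.011 = 120.110
  Cl: 1 × 35.450 = 35.450
  H: 7 × 1.008 = 7.056
Sum: 10×12.011 + 1×35.450 + 7×1.008 = 162.616 → 162.62 g/mol.

162.62 g/mol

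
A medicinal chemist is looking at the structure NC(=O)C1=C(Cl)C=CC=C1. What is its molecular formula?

Walk through each heavy atom and fill implicit hydrogens from standard valence (C 4, N 3, O 2, S 2, halogen 1):
  atom 1: N, bond orders sum to 1 (valence 3) → 2 H
  atom 2: C, bond orders sum to 4 (valence 4) → 0 H
  atom 3: O, bond orders sum to 2 (valence 2) → 0 H
  atom 4: C, bond orders sum to 4 (valence 4) → 0 H
  atom 5: C, bond orders sum to 4 (valence 4) → 0 H
  atom 6: Cl (halogen, monovalent) → 0 H
  atom 7: C, bond orders sum to 3 (valence 4) → 1 H
  atom 8: C, bond orders sum to 3 (valence 4) → 1 H
  atom 9: C, bond orders sum to 3 (valence 4) → 1 H
  atom 10: C, bond orders sum to 3 (valence 4) → 1 H
Totals → C:7, H:6, Cl:1, N:1, O:1.
In Hill order: C7H6ClNO.

C7H6ClNO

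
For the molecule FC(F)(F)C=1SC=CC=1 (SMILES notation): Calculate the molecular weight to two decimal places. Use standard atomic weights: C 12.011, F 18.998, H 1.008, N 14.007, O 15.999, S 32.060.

152.13 g/mol

First, the molecular formula is C5H3F3S (counting implicit H from valence).
  C: 5 × 12.011 = 60.055
  F: 3 × 18.998 = 56.994
  H: 3 × 1.008 = 3.024
  S: 1 × 32.060 = 32.060
Sum: 5×12.011 + 3×18.998 + 3×1.008 + 1×32.060 = 152.133 → 152.13 g/mol.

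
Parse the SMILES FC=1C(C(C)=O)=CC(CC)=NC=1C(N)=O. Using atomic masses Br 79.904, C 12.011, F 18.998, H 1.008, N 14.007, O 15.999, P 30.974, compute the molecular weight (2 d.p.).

First, the molecular formula is C10H11FN2O2 (counting implicit H from valence).
  C: 10 × 12.011 = 120.110
  F: 1 × 18.998 = 18.998
  H: 11 × 1.008 = 11.088
  N: 2 × 14.007 = 28.014
  O: 2 × 15.999 = 31.998
Sum: 10×12.011 + 1×18.998 + 11×1.008 + 2×14.007 + 2×15.999 = 210.208 → 210.21 g/mol.

210.21 g/mol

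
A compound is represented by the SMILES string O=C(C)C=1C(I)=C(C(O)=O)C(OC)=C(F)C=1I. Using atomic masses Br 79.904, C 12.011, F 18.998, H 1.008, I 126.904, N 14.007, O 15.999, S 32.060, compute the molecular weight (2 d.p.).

First, the molecular formula is C10H7FI2O4 (counting implicit H from valence).
  C: 10 × 12.011 = 120.110
  F: 1 × 18.998 = 18.998
  H: 7 × 1.008 = 7.056
  I: 2 × 126.904 = 253.808
  O: 4 × 15.999 = 63.996
Sum: 10×12.011 + 1×18.998 + 7×1.008 + 2×126.904 + 4×15.999 = 463.968 → 463.97 g/mol.

463.97 g/mol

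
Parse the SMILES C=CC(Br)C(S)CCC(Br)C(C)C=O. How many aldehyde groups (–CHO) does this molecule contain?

The aldehyde motif appears at heavy-atom position 13 in the SMILES.
Other groups present: 1 alkene, 1 thiol.
Aldehyde count: 1.

1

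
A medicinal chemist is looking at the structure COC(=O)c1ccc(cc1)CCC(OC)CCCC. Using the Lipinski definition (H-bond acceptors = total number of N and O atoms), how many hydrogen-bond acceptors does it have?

N atoms: 0; O atoms: 3.
Lipinski HBA = 0 + 3 = 3.

3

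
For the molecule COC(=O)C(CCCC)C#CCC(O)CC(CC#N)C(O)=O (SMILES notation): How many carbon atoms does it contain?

16

Count every carbon token in the SMILES (each C, including those in ring-closure positions and inside branches).
Carbon count: 16.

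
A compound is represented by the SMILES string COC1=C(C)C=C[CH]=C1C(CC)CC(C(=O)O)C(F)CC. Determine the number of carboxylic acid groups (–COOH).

The carboxylic acid motif appears at heavy-atom position 15 in the SMILES.
Other groups present: 1 ether.
Carboxylic acid count: 1.

1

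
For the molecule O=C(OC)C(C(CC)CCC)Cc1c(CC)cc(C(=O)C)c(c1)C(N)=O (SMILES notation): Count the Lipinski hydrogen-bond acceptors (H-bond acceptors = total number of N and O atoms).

5

N atoms: 1; O atoms: 4.
Lipinski HBA = 1 + 4 = 5.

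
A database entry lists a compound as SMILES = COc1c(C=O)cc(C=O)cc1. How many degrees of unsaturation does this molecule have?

6

Molecular formula: C9H8O3.
DoU = (2C + 2 + N − H − X) / 2, where X is the halogen count and O/S are ignored.
    = (2·9 + 2 + 0 − 8 − 0) / 2 = 12 / 2 = 6.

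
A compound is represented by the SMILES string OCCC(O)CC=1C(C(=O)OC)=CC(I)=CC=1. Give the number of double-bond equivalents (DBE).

5

Molecular formula: C12H15IO4.
DoU = (2C + 2 + N − H − X) / 2, where X is the halogen count and O/S are ignored.
    = (2·12 + 2 + 0 − 15 − 1) / 2 = 10 / 2 = 5.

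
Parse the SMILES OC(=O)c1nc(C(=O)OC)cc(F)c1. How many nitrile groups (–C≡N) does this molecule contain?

Scan the SMILES for the nitrile motif — none present.
Groups that are present: 1 carboxylic acid, 1 ester.

0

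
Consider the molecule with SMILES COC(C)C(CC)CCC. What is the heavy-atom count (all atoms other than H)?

Every atom symbol written in the SMILES (organic subset) is one heavy atom; implicit H are not written.
Heavy atoms by element → C:9, O:1.
Total: 10.

10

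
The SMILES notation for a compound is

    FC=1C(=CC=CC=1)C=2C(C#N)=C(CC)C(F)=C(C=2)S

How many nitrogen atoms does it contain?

Scan the SMILES for N atoms (remember two-letter symbols like Cl and Br are single atoms).
Nitrogen count: 1.

1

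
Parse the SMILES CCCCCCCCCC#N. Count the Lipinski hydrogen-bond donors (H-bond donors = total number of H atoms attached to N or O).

0

Donors: find every N or O and count the H atoms it carries.
  atom 11 (N): bond orders sum to 3 → 0 H
Lipinski HBD = 0.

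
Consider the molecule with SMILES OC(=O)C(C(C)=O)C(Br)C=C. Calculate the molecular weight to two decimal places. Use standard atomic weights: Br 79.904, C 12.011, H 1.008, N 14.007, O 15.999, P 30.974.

First, the molecular formula is C7H9BrO3 (counting implicit H from valence).
  Br: 1 × 79.904 = 79.904
  C: 7 × 12.011 = 84.077
  H: 9 × 1.008 = 9.072
  O: 3 × 15.999 = 47.997
Sum: 1×79.904 + 7×12.011 + 9×1.008 + 3×15.999 = 221.050 → 221.05 g/mol.

221.05 g/mol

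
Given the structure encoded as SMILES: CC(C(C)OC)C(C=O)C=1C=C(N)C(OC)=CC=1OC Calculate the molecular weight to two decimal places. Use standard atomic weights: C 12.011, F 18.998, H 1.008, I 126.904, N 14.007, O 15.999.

First, the molecular formula is C15H23NO4 (counting implicit H from valence).
  C: 15 × 12.011 = 180.165
  H: 23 × 1.008 = 23.184
  N: 1 × 14.007 = 14.007
  O: 4 × 15.999 = 63.996
Sum: 15×12.011 + 23×1.008 + 1×14.007 + 4×15.999 = 281.352 → 281.35 g/mol.

281.35 g/mol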